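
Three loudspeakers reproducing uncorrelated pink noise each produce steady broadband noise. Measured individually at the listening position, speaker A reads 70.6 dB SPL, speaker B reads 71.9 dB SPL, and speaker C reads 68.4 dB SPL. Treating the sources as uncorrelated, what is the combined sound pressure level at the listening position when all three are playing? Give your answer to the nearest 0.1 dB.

Uncorrelated sources add in intensity (power), not in dB.
L_total = 10·log₁₀(10^(70.6/10) + 10^(71.9/10) + 10^(68.4/10)) = 10·log₁₀(33890000) = 75.3 dB SPL.

75.3 dB SPL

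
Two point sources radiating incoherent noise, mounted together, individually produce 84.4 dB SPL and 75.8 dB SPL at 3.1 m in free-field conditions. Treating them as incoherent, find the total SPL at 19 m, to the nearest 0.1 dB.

69.2 dB SPL

Combined at 3.1 m: 10·log₁₀(10^(84.4/10)+10^(75.8/10)) = 84.96 dB SPL.
Then apply −20·log₁₀(19/3.1) = -15.75 dB → 69.2 dB SPL.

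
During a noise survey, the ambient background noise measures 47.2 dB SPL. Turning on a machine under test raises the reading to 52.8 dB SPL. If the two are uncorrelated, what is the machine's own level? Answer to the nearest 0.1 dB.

51.4 dB SPL

Remove the background by subtracting linear intensities:
L_src = 10·log₁₀(10^(52.8/10) − 10^(47.2/10)) = 10·log₁₀(138100) = 51.4 dB SPL.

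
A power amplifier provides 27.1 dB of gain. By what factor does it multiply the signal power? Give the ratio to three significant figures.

Power ratio = 10^(dB/10).
10^(27.1/10) = 10^(2.710) = 513.

513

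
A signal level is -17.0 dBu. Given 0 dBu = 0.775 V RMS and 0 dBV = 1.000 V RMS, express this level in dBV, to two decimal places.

The offset between the scales is 20·log₁₀(0.775/1.000) = −2.214 dB.
So dBV = -17.0 − 2.214 = -19.21 dBV.

-19.21 dBV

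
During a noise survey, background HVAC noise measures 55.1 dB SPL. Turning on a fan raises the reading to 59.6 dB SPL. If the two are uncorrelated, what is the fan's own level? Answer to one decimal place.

Remove the background by subtracting linear intensities:
L_src = 10·log₁₀(10^(59.6/10) − 10^(55.1/10)) = 10·log₁₀(588400) = 57.7 dB SPL.

57.7 dB SPL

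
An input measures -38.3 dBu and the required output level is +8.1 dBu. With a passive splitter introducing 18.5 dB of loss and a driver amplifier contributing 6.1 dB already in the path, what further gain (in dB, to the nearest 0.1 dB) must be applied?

58.8 dB

The required make-up gain is the shortfall in the dB sum.
G = +8.1 − (-38.3) + 18.5 − 6.1 = 58.8 dB.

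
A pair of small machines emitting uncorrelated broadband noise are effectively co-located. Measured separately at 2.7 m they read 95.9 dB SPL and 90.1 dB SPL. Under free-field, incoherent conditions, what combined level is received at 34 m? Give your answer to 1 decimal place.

74.9 dB SPL

Combined at 2.7 m: 10·log₁₀(10^(95.9/10)+10^(90.1/10)) = 96.91 dB SPL.
Then apply −20·log₁₀(34/2.7) = -22.00 dB → 74.9 dB SPL.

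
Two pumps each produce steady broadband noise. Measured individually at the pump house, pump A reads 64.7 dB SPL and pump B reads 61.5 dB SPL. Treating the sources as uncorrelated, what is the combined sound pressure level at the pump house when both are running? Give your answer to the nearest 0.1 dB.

66.4 dB SPL

Uncorrelated sources add in intensity (power), not in dB.
L_total = 10·log₁₀(10^(64.7/10) + 10^(61.5/10)) = 10·log₁₀(4364000) = 66.4 dB SPL.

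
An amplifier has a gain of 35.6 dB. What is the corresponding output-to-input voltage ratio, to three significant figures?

Voltage ratio = 10^(dB/20).
10^(35.6/20) = 10^(1.780) = 60.3.

60.3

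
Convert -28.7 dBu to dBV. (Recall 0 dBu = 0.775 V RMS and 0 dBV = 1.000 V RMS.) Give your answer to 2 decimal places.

-30.91 dBV

The offset between the scales is 20·log₁₀(0.775/1.000) = −2.214 dB.
So dBV = -28.7 − 2.214 = -30.91 dBV.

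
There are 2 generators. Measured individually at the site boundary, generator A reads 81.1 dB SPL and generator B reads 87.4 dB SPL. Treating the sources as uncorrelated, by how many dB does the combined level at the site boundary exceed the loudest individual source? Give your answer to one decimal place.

0.9 dB

Incoherent sources sum as intensities:
L_total = 10·log₁₀(10^(81.1/10) + 10^(87.4/10)) = 88.31 dB SPL.
Excess over the loudest (87.4 dB): 88.31 − 87.4 = 0.9 dB.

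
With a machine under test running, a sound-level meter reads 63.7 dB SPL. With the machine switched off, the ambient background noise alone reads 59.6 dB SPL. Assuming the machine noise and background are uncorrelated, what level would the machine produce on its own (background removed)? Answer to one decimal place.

61.6 dB SPL

Remove the background by subtracting linear intensities:
L_src = 10·log₁₀(10^(63.7/10) − 10^(59.6/10)) = 10·log₁₀(1432000) = 61.6 dB SPL.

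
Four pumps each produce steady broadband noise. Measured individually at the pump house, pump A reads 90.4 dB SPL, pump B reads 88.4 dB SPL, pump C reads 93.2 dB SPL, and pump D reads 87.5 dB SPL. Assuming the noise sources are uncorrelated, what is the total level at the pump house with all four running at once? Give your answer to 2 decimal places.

Incoherent sources sum as intensities:
L_total = 10·log₁₀(10^(90.4/10) + 10^(88.4/10) + 10^(93.2/10) + 10^(87.5/10)) = 10·log₁₀(4440000000) = 96.47 dB SPL.

96.47 dB SPL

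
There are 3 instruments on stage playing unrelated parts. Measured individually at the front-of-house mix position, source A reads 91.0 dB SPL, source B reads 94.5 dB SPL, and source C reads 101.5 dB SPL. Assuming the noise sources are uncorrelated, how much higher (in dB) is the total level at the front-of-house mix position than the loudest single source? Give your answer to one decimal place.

1.1 dB

Incoherent sources sum as intensities:
L_total = 10·log₁₀(10^(91.0/10) + 10^(94.5/10) + 10^(101.5/10)) = 102.60 dB SPL.
Excess over the loudest (101.5 dB): 102.60 − 101.5 = 1.1 dB.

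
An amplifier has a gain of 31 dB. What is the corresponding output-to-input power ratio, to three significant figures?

Power ratio = 10^(dB/10).
10^(31/10) = 10^(3.100) = 1260.

1260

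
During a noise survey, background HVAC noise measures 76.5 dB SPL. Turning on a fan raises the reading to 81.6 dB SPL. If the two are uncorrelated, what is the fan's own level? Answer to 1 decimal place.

Subtract intensities: L_src = 10·log₁₀(10^(L_total/10) − 10^(L_bg/10)).
L_src = 10·log₁₀(10^(81.6/10) − 10^(76.5/10)) = 10·log₁₀(99880000) = 80.0 dB SPL.

80.0 dB SPL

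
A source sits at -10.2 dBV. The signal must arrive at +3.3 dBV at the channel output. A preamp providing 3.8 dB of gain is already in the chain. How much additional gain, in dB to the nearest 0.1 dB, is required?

The required make-up gain is the shortfall in the dB sum.
G = +3.3 − (-10.2) − 3.8 = 9.7 dB.

9.7 dB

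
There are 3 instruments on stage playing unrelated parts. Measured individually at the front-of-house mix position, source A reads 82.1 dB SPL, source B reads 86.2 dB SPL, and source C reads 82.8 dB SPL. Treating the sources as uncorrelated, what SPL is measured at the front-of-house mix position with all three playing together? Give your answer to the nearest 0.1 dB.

Incoherent sources sum as intensities:
L_total = 10·log₁₀(10^(82.1/10) + 10^(86.2/10) + 10^(82.8/10)) = 10·log₁₀(769600000) = 88.9 dB SPL.

88.9 dB SPL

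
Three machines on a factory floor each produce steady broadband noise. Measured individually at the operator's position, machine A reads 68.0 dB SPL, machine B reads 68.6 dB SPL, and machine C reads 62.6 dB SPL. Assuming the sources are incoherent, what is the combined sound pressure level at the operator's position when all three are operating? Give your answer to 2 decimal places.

71.87 dB SPL

Incoherent sources sum as intensities:
L_total = 10·log₁₀(10^(68.0/10) + 10^(68.6/10) + 10^(62.6/10)) = 10·log₁₀(15370000) = 71.87 dB SPL.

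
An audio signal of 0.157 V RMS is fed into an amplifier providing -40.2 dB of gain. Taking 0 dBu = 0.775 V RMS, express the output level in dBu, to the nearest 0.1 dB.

Input level: 20·log₁₀(0.157/0.775) = -13.87 dBu.
Output: -13.87 − 40.2 = -54.1 dBu.

-54.1 dBu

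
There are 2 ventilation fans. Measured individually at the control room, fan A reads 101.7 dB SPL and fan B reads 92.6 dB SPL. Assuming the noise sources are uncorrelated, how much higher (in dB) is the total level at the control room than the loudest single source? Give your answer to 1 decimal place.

0.5 dB

Incoherent sources sum as intensities:
L_total = 10·log₁₀(10^(101.7/10) + 10^(92.6/10)) = 102.20 dB SPL.
Excess over the loudest (101.7 dB): 102.20 − 101.7 = 0.5 dB.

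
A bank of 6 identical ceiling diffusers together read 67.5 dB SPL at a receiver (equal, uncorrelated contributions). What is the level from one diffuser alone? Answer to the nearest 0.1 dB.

59.7 dB SPL

6 equal incoherent sources add 10·log₁₀(6) = 7.78 dB over one source.
L_one = 67.5 − 7.78 = 59.7 dB SPL.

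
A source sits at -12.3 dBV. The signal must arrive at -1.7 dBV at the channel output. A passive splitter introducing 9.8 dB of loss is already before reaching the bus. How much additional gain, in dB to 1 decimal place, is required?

20.4 dB

The required make-up gain is the shortfall in the dB sum.
G = -1.7 − (-12.3) + 9.8 = 20.4 dB.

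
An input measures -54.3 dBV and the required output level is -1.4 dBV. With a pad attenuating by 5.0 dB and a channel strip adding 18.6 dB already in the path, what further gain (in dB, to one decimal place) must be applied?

The required make-up gain is the shortfall in the dB sum.
G = -1.4 − (-54.3) + 5.0 − 18.6 = 39.3 dB.

39.3 dB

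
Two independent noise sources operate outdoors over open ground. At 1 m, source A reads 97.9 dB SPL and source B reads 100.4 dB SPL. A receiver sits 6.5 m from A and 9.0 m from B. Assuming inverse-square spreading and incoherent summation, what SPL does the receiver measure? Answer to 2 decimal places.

At the listener: L_A = 97.9 − 20·log₁₀(6.5) = 81.642 dB; L_B = 100.4 − 20·log₁₀(9.0) = 81.315 dB.
Combined: 10·log₁₀(10^(81.642/10)+10^(81.315/10)) = 84.49 dB SPL.

84.49 dB SPL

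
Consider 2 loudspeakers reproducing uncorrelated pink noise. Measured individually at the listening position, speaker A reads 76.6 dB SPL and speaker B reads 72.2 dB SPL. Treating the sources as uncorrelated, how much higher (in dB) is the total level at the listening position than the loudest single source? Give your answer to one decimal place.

Uncorrelated sources add in intensity (power), not in dB.
L_total = 10·log₁₀(10^(76.6/10) + 10^(72.2/10)) = 77.95 dB SPL.
Excess over the loudest (76.6 dB): 77.95 − 76.6 = 1.3 dB.

1.3 dB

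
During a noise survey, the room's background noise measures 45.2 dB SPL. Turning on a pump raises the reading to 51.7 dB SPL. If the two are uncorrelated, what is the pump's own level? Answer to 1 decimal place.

50.6 dB SPL

Background correction is a power subtraction:
L_src = 10·log₁₀(10^(51.7/10) − 10^(45.2/10)) = 10·log₁₀(114800) = 50.6 dB SPL.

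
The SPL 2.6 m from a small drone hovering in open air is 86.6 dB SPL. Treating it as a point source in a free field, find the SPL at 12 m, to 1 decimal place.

73.3 dB SPL

Free-field point source: level drops by 20·log₁₀ of the distance ratio.
ΔL = −20·log₁₀(12/2.6) = -13.28 dB, so L₂ = 86.6 + (-13.28) = 73.3 dB SPL.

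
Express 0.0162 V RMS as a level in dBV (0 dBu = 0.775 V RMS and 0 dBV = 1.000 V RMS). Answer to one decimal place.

-35.8 dBV

dBV = 20·log₁₀(V / 1.000 V).
20·log₁₀(0.0162/1.000) = -35.8 dBV.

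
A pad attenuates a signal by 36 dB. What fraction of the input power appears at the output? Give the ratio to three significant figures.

0.000251

Power ratio = 10^(dB/10).
10^(-36/10) = 10^(-3.600) = 0.000251.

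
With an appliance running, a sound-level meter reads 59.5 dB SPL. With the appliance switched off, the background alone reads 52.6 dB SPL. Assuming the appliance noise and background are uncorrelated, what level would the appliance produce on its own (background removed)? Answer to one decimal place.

58.5 dB SPL

Subtract intensities: L_src = 10·log₁₀(10^(L_total/10) − 10^(L_bg/10)).
L_src = 10·log₁₀(10^(59.5/10) − 10^(52.6/10)) = 10·log₁₀(709300) = 58.5 dB SPL.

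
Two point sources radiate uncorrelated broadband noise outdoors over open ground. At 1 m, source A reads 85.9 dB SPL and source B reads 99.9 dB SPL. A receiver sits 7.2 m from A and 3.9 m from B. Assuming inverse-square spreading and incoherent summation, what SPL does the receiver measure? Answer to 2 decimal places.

88.13 dB SPL

At the listener: L_A = 85.9 − 20·log₁₀(7.2) = 68.753 dB; L_B = 99.9 − 20·log₁₀(3.9) = 88.079 dB.
Combined: 10·log₁₀(10^(68.753/10)+10^(88.079/10)) = 88.13 dB SPL.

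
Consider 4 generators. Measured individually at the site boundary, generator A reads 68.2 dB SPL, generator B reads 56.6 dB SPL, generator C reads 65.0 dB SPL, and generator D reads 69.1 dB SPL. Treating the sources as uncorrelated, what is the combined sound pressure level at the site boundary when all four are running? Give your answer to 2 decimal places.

72.64 dB SPL

Incoherent sources sum as intensities:
L_total = 10·log₁₀(10^(68.2/10) + 10^(56.6/10) + 10^(65.0/10) + 10^(69.1/10)) = 10·log₁₀(18350000) = 72.64 dB SPL.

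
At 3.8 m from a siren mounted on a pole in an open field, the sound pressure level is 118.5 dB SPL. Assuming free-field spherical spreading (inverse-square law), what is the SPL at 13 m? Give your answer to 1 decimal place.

107.8 dB SPL

For a point source in a free field, ΔL = −20·log₁₀(d₂/d₁).
ΔL = −20·log₁₀(13/3.8) = -10.68 dB, so L₂ = 118.5 + (-10.68) = 107.8 dB SPL.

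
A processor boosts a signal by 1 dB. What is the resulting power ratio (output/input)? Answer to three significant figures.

Power ratio = 10^(dB/10).
10^(1/10) = 10^(0.1000) = 1.26.

1.26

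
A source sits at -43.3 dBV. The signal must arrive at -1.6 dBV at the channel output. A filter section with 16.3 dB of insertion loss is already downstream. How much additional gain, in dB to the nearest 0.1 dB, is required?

58.0 dB

The required make-up gain is the shortfall in the dB sum.
G = -1.6 − (-43.3) + 16.3 = 58.0 dB.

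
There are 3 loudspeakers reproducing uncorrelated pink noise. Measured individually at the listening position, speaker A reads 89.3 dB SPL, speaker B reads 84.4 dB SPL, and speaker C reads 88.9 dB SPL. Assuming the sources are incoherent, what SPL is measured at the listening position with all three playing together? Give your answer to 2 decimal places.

92.79 dB SPL

Add the sources as powers (linear), then convert back to dB:
L_total = 10·log₁₀(10^(89.3/10) + 10^(84.4/10) + 10^(88.9/10)) = 10·log₁₀(1903000000) = 92.79 dB SPL.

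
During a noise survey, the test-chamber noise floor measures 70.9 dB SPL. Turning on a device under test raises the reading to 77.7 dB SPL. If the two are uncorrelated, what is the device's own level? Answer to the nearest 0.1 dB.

Subtract intensities: L_src = 10·log₁₀(10^(L_total/10) − 10^(L_bg/10)).
L_src = 10·log₁₀(10^(77.7/10) − 10^(70.9/10)) = 10·log₁₀(46580000) = 76.7 dB SPL.

76.7 dB SPL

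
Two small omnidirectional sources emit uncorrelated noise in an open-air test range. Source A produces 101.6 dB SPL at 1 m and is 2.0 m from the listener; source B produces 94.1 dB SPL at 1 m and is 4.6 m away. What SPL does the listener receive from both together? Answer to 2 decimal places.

At the listener: L_A = 101.6 − 20·log₁₀(2.0) = 95.579 dB; L_B = 94.1 − 20·log₁₀(4.6) = 80.845 dB.
Combined: 10·log₁₀(10^(95.579/10)+10^(80.845/10)) = 95.72 dB SPL.

95.72 dB SPL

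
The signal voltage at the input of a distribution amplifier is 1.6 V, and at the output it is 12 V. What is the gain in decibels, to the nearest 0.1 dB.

17.5 dB

For a voltage ratio, dB = 20·log₁₀(V₂/V₁).
20·log₁₀(12/1.6) = 20·log₁₀(7.500) = 17.5 dB.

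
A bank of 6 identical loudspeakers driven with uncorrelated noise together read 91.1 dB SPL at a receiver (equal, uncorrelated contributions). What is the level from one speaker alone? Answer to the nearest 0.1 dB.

6 equal incoherent sources add 10·log₁₀(6) = 7.78 dB over one source.
L_one = 91.1 − 7.78 = 83.3 dB SPL.

83.3 dB SPL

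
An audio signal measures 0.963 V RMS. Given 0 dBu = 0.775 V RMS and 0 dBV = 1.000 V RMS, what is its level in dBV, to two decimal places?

dBV = 20·log₁₀(V / 1.000 V).
20·log₁₀(0.963/1.000) = -0.33 dBV.

-0.33 dBV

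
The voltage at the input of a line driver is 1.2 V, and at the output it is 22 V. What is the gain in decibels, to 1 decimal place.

Voltage ratio → dB uses the 20·log₁₀ form:
20·log₁₀(22/1.2) = 20·log₁₀(18.33) = 25.3 dB.

25.3 dB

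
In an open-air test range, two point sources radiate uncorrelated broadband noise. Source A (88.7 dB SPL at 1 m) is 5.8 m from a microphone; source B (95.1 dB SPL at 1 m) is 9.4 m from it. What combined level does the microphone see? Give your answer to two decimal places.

At the listener: L_A = 88.7 − 20·log₁₀(5.8) = 73.431 dB; L_B = 95.1 − 20·log₁₀(9.4) = 75.637 dB.
Combined: 10·log₁₀(10^(73.431/10)+10^(75.637/10)) = 77.68 dB SPL.

77.68 dB SPL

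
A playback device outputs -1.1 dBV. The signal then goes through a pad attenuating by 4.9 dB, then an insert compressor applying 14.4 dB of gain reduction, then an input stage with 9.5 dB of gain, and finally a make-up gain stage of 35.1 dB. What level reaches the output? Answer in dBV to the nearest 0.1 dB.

+24.2 dBV

In dB, series stages simply add:
-1.1 − 4.9 − 14.4 + 9.5 + 35.1 = +24.2 dBV.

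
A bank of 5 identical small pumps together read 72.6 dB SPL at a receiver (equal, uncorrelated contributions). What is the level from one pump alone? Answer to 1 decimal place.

65.6 dB SPL

5 equal incoherent sources add 10·log₁₀(5) = 6.99 dB over one source.
L_one = 72.6 − 6.99 = 65.6 dB SPL.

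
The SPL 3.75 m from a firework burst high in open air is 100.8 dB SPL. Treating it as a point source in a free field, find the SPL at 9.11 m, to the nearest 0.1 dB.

93.1 dB SPL

Free-field point source: level drops by 20·log₁₀ of the distance ratio.
ΔL = −20·log₁₀(9.11/3.75) = -7.71 dB, so L₂ = 100.8 + (-7.71) = 93.1 dB SPL.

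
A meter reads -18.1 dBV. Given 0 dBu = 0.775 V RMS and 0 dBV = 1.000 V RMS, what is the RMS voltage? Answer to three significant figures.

0.124 V

V = 1.000 V × 10^(-18.1/20).
= 1.000 × 0.1245 = 0.124 V.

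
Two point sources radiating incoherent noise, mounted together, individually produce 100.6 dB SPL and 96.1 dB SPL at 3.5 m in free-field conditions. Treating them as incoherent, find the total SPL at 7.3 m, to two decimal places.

95.53 dB SPL

Combined at 3.5 m: 10·log₁₀(10^(100.6/10)+10^(96.1/10)) = 101.919 dB SPL.
Then apply −20·log₁₀(7.3/3.5) = -6.385 dB → 95.53 dB SPL.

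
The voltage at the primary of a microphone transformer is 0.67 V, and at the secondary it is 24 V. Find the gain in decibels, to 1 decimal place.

Voltage is an amplitude quantity, so gain = 20·log₁₀(V_out/V_in).
20·log₁₀(24/0.67) = 20·log₁₀(35.82) = 31.1 dB.

31.1 dB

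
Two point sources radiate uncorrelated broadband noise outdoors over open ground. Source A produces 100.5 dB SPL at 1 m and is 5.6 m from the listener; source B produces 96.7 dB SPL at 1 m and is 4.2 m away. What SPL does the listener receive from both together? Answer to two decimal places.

87.94 dB SPL

At the listener: L_A = 100.5 − 20·log₁₀(5.6) = 85.536 dB; L_B = 96.7 − 20·log₁₀(4.2) = 84.235 dB.
Combined: 10·log₁₀(10^(85.536/10)+10^(84.235/10)) = 87.94 dB SPL.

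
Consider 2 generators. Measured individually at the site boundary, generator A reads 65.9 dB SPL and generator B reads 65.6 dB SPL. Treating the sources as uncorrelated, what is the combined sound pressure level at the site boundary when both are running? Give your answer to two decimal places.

68.76 dB SPL

Uncorrelated sources add in intensity (power), not in dB.
L_total = 10·log₁₀(10^(65.9/10) + 10^(65.6/10)) = 10·log₁₀(7521000) = 68.76 dB SPL.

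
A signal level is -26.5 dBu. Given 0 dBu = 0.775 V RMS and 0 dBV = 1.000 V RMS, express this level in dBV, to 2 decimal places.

-28.71 dBV

The offset between the scales is 20·log₁₀(0.775/1.000) = −2.214 dB.
So dBV = -26.5 − 2.214 = -28.71 dBV.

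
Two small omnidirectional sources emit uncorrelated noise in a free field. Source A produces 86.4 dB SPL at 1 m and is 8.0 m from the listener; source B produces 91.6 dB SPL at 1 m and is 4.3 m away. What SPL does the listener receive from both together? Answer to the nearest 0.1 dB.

At the listener: L_A = 86.4 − 20·log₁₀(8.0) = 68.34 dB; L_B = 91.6 − 20·log₁₀(4.3) = 78.93 dB.
Combined: 10·log₁₀(10^(68.34/10)+10^(78.93/10)) = 79.3 dB SPL.

79.3 dB SPL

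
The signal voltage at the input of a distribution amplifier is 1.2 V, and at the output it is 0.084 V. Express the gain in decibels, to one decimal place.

Voltage is an amplitude quantity, so gain = 20·log₁₀(V_out/V_in).
20·log₁₀(0.084/1.2) = 20·log₁₀(0.07000) = -23.1 dB.

-23.1 dB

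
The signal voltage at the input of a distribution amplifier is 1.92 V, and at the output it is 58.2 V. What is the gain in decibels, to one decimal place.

Voltage is an amplitude quantity, so gain = 20·log₁₀(V_out/V_in).
20·log₁₀(58.2/1.92) = 20·log₁₀(30.31) = 29.6 dB.

29.6 dB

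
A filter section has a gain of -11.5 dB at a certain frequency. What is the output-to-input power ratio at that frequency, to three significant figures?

0.0708

Power ratio = 10^(dB/10).
10^(-11.5/10) = 10^(-1.150) = 0.0708.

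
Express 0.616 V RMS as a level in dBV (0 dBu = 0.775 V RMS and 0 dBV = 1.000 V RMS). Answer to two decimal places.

dBV = 20·log₁₀(V / 1.000 V).
20·log₁₀(0.616/1.000) = -4.21 dBV.

-4.21 dBV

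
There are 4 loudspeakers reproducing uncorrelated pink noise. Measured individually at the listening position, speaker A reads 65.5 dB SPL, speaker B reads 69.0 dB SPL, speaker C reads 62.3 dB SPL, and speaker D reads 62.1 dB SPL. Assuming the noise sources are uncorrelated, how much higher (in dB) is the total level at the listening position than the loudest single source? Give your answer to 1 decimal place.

2.7 dB

Uncorrelated sources add in intensity (power), not in dB.
L_total = 10·log₁₀(10^(65.5/10) + 10^(69.0/10) + 10^(62.3/10) + 10^(62.1/10)) = 71.71 dB SPL.
Excess over the loudest (69.0 dB): 71.71 − 69.0 = 2.7 dB.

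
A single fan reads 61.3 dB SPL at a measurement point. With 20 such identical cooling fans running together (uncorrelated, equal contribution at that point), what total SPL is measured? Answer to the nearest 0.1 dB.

74.3 dB SPL

20 equal incoherent sources raise the level by 10·log₁₀(20) = 13.01 dB.
L_total = 61.3 + 13.01 = 74.3 dB SPL.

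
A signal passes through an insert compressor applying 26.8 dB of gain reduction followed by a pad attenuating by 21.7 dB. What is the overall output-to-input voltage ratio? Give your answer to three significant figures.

Net gain = (−26.8) + (−21.7) = -48.5 dB.
Voltage ratio = 10^(-48.5/20) = 0.00376.

0.00376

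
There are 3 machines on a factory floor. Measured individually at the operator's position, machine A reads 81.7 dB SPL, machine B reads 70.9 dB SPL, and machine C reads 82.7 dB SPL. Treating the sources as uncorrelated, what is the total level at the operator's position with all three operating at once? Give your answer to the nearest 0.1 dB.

Add the sources as powers (linear), then convert back to dB:
L_total = 10·log₁₀(10^(81.7/10) + 10^(70.9/10) + 10^(82.7/10)) = 10·log₁₀(346400000) = 85.4 dB SPL.

85.4 dB SPL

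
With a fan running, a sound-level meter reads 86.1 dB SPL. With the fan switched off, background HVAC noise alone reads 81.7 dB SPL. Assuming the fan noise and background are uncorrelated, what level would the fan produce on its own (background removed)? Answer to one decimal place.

84.1 dB SPL

Background correction is a power subtraction:
L_src = 10·log₁₀(10^(86.1/10) − 10^(81.7/10)) = 10·log₁₀(259500000) = 84.1 dB SPL.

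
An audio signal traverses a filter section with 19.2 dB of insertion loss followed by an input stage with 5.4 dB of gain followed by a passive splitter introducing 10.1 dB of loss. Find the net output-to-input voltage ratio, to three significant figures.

0.0638

Net gain = (−19.2) + 5.4 + (−10.1) = -23.9 dB.
Voltage ratio = 10^(-23.9/20) = 0.0638.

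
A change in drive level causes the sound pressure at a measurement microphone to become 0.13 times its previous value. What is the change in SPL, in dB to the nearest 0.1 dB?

-17.7 dB

Sound pressure is an amplitude quantity: ΔL = 20·log₁₀(p₂/p₁).
20·log₁₀(0.13) = -17.7 dB.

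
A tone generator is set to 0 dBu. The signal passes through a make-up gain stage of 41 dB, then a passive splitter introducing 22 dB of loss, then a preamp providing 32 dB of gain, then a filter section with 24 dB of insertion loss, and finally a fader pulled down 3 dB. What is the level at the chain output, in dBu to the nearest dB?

+24 dBu

Cascaded gains and losses add directly in dB.
0 + 41 − 22 + 32 − 24 − 3 = +24 dBu.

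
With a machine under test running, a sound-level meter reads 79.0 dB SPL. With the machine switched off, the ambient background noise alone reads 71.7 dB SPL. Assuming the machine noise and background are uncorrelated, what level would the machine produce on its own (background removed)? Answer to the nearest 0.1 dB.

Subtract intensities: L_src = 10·log₁₀(10^(L_total/10) − 10^(L_bg/10)).
L_src = 10·log₁₀(10^(79.0/10) − 10^(71.7/10)) = 10·log₁₀(64640000) = 78.1 dB SPL.

78.1 dB SPL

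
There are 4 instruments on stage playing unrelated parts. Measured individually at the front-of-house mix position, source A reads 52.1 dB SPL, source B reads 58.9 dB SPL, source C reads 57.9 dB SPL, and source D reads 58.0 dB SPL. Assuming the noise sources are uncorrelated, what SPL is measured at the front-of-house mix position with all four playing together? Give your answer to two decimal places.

63.40 dB SPL

Incoherent sources sum as intensities:
L_total = 10·log₁₀(10^(52.1/10) + 10^(58.9/10) + 10^(57.9/10) + 10^(58.0/10)) = 10·log₁₀(2186000) = 63.40 dB SPL.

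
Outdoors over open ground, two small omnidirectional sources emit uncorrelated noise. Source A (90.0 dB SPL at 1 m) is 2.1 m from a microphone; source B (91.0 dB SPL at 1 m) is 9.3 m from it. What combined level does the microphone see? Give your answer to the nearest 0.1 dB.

At the listener: L_A = 90.0 − 20·log₁₀(2.1) = 83.56 dB; L_B = 91.0 − 20·log₁₀(9.3) = 71.63 dB.
Combined: 10·log₁₀(10^(83.56/10)+10^(71.63/10)) = 83.8 dB SPL.

83.8 dB SPL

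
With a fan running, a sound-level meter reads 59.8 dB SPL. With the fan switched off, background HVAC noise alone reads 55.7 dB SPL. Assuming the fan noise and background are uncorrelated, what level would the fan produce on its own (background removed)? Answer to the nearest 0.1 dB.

Background correction is a power subtraction:
L_src = 10·log₁₀(10^(59.8/10) − 10^(55.7/10)) = 10·log₁₀(583500) = 57.7 dB SPL.

57.7 dB SPL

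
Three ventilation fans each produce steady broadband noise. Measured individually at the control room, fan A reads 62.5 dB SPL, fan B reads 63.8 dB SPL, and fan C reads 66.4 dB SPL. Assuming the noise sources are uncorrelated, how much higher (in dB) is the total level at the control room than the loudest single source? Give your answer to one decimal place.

Incoherent sources sum as intensities:
L_total = 10·log₁₀(10^(62.5/10) + 10^(63.8/10) + 10^(66.4/10)) = 69.32 dB SPL.
Excess over the loudest (66.4 dB): 69.32 − 66.4 = 2.9 dB.

2.9 dB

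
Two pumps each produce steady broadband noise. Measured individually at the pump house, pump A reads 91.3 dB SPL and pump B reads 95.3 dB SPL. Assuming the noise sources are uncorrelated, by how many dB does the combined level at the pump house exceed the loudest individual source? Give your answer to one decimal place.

1.5 dB

Uncorrelated sources add in intensity (power), not in dB.
L_total = 10·log₁₀(10^(91.3/10) + 10^(95.3/10)) = 96.76 dB SPL.
Excess over the loudest (95.3 dB): 96.76 − 95.3 = 1.5 dB.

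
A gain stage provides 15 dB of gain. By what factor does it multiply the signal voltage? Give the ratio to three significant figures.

Voltage ratio = 10^(dB/20).
10^(15/20) = 10^(0.7500) = 5.62.

5.62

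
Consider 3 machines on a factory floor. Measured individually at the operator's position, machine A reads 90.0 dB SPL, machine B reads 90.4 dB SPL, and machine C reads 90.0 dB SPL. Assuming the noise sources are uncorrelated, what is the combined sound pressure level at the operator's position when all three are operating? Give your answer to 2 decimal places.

Uncorrelated sources add in intensity (power), not in dB.
L_total = 10·log₁₀(10^(90.0/10) + 10^(90.4/10) + 10^(90.0/10)) = 10·log₁₀(3096000000) = 94.91 dB SPL.

94.91 dB SPL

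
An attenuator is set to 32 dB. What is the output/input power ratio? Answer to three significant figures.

0.000631

Power ratio = 10^(dB/10).
10^(-32/10) = 10^(-3.200) = 0.000631.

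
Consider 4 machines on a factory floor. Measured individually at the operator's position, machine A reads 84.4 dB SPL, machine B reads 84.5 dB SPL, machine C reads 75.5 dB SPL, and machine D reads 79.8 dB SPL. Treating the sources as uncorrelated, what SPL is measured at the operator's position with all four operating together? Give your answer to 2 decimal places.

Add the sources as powers (linear), then convert back to dB:
L_total = 10·log₁₀(10^(84.4/10) + 10^(84.5/10) + 10^(75.5/10) + 10^(79.8/10)) = 10·log₁₀(688200000) = 88.38 dB SPL.

88.38 dB SPL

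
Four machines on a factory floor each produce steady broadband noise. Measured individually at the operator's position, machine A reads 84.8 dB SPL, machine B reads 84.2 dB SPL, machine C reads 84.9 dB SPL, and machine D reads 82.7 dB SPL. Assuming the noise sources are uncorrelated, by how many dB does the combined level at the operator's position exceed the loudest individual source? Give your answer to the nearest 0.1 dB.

Uncorrelated sources add in intensity (power), not in dB.
L_total = 10·log₁₀(10^(84.8/10) + 10^(84.2/10) + 10^(84.9/10) + 10^(82.7/10)) = 90.25 dB SPL.
Excess over the loudest (84.9 dB): 90.25 − 84.9 = 5.4 dB.

5.4 dB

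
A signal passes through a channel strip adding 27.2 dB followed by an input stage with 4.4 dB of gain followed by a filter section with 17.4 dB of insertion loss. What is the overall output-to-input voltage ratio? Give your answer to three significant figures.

Net gain = 27.2 + 4.4 + (−17.4) = 14.2 dB.
Voltage ratio = 10^(14.2/20) = 5.13.

5.13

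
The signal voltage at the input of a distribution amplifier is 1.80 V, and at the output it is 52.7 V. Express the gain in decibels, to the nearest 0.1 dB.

29.3 dB

For a voltage ratio, dB = 20·log₁₀(V₂/V₁).
20·log₁₀(52.7/1.80) = 20·log₁₀(29.28) = 29.3 dB.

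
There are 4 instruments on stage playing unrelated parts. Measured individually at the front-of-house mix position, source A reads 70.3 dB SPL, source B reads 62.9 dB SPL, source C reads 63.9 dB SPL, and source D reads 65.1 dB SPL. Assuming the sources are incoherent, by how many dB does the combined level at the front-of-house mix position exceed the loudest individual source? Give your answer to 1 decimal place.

Incoherent sources sum as intensities:
L_total = 10·log₁₀(10^(70.3/10) + 10^(62.9/10) + 10^(63.9/10) + 10^(65.1/10)) = 72.64 dB SPL.
Excess over the loudest (70.3 dB): 72.64 − 70.3 = 2.3 dB.

2.3 dB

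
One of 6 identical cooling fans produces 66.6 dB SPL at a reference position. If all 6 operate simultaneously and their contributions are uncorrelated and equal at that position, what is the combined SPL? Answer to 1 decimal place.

74.4 dB SPL

6 equal incoherent sources raise the level by 10·log₁₀(6) = 7.78 dB.
L_total = 66.6 + 7.78 = 74.4 dB SPL.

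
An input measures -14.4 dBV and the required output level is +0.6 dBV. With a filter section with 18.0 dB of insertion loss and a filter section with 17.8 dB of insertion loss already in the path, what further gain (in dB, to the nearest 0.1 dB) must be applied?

50.8 dB

The required make-up gain is the shortfall in the dB sum.
G = +0.6 − (-14.4) + 18.0 + 17.8 = 50.8 dB.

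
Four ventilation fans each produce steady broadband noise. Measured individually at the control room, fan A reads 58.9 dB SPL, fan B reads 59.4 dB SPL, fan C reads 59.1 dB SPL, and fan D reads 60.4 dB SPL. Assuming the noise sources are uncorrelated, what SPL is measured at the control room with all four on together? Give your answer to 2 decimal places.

Uncorrelated sources add in intensity (power), not in dB.
L_total = 10·log₁₀(10^(58.9/10) + 10^(59.4/10) + 10^(59.1/10) + 10^(60.4/10)) = 10·log₁₀(3557000) = 65.51 dB SPL.

65.51 dB SPL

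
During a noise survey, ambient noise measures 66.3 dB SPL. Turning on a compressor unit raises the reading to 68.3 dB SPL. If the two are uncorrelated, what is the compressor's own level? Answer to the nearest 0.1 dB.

64.0 dB SPL

Remove the background by subtracting linear intensities:
L_src = 10·log₁₀(10^(68.3/10) − 10^(66.3/10)) = 10·log₁₀(2495000) = 64.0 dB SPL.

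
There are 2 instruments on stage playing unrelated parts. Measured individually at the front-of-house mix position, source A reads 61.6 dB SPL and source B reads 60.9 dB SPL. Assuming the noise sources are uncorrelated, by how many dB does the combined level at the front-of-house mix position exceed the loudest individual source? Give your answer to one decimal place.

2.7 dB

Incoherent sources sum as intensities:
L_total = 10·log₁₀(10^(61.6/10) + 10^(60.9/10)) = 64.27 dB SPL.
Excess over the loudest (61.6 dB): 64.27 − 61.6 = 2.7 dB.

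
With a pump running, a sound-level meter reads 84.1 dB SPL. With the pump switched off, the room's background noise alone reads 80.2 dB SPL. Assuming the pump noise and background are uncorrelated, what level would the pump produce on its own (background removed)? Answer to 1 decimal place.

81.8 dB SPL

Remove the background by subtracting linear intensities:
L_src = 10·log₁₀(10^(84.1/10) − 10^(80.2/10)) = 10·log₁₀(152300000) = 81.8 dB SPL.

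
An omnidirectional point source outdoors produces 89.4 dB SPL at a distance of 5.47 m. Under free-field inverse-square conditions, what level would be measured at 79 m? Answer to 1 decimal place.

66.2 dB SPL

For a point source in a free field, ΔL = −20·log₁₀(d₂/d₁).
ΔL = −20·log₁₀(79/5.47) = -23.19 dB, so L₂ = 89.4 + (-23.19) = 66.2 dB SPL.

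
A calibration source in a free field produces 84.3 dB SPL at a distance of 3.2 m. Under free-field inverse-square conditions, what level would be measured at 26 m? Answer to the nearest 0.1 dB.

66.1 dB SPL

Inverse-square spreading gives ΔL = −20·log₁₀(d₂/d₁).
ΔL = −20·log₁₀(26/3.2) = -18.20 dB, so L₂ = 84.3 + (-18.20) = 66.1 dB SPL.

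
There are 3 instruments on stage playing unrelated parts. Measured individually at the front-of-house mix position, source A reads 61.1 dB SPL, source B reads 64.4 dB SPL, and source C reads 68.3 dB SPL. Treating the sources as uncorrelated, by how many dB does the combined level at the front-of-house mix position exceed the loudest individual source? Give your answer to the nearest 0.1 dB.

2.0 dB

Add the sources as powers (linear), then convert back to dB:
L_total = 10·log₁₀(10^(61.1/10) + 10^(64.4/10) + 10^(68.3/10)) = 70.34 dB SPL.
Excess over the loudest (68.3 dB): 70.34 − 68.3 = 2.0 dB.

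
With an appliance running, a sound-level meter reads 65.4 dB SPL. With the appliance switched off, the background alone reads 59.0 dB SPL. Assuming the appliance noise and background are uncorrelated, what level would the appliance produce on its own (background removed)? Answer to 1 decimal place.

Remove the background by subtracting linear intensities:
L_src = 10·log₁₀(10^(65.4/10) − 10^(59.0/10)) = 10·log₁₀(2673000) = 64.3 dB SPL.

64.3 dB SPL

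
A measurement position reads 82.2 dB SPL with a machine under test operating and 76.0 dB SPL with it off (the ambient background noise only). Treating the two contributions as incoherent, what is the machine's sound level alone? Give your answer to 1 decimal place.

Background correction is a power subtraction:
L_src = 10·log₁₀(10^(82.2/10) − 10^(76.0/10)) = 10·log₁₀(126100000) = 81.0 dB SPL.

81.0 dB SPL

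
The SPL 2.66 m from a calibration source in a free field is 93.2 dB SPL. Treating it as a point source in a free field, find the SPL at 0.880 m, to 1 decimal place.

102.8 dB SPL

Inverse-square spreading gives ΔL = −20·log₁₀(d₂/d₁).
ΔL = −20·log₁₀(0.880/2.66) = 9.61 dB, so L₂ = 93.2 + (9.61) = 102.8 dB SPL.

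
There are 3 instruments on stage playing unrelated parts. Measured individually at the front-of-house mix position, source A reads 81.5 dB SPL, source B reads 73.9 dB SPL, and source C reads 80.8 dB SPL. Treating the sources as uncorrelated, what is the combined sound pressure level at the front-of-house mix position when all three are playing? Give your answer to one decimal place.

Add the sources as powers (linear), then convert back to dB:
L_total = 10·log₁₀(10^(81.5/10) + 10^(73.9/10) + 10^(80.8/10)) = 10·log₁₀(286000000) = 84.6 dB SPL.

84.6 dB SPL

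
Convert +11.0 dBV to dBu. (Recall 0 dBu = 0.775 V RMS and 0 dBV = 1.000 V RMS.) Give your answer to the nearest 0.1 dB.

The offset between the scales is 20·log₁₀(0.775/1.000) = −2.214 dB.
So dBu = +11.0 + 2.214 = +13.2 dBu.

+13.2 dBu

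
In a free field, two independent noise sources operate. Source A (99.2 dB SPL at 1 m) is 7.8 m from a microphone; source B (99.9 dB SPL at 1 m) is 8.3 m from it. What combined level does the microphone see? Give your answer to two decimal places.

84.45 dB SPL

At the listener: L_A = 99.2 − 20·log₁₀(7.8) = 81.358 dB; L_B = 99.9 − 20·log₁₀(8.3) = 81.518 dB.
Combined: 10·log₁₀(10^(81.358/10)+10^(81.518/10)) = 84.45 dB SPL.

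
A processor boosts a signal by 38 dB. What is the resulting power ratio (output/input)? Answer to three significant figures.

Power ratio = 10^(dB/10).
10^(38/10) = 10^(3.800) = 6310.

6310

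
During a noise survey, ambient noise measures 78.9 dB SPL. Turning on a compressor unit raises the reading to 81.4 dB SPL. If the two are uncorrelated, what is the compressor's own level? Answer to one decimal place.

Remove the background by subtracting linear intensities:
L_src = 10·log₁₀(10^(81.4/10) − 10^(78.9/10)) = 10·log₁₀(60410000) = 77.8 dB SPL.

77.8 dB SPL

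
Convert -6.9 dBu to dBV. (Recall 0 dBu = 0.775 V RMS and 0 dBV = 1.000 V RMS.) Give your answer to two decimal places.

The offset between the scales is 20·log₁₀(0.775/1.000) = −2.214 dB.
So dBV = -6.9 − 2.214 = -9.11 dBV.

-9.11 dBV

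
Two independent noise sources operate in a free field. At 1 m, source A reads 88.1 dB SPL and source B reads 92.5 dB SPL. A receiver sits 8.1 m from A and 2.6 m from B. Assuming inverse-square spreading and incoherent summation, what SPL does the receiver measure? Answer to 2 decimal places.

84.36 dB SPL

At the listener: L_A = 88.1 − 20·log₁₀(8.1) = 69.930 dB; L_B = 92.5 − 20·log₁₀(2.6) = 84.201 dB.
Combined: 10·log₁₀(10^(69.930/10)+10^(84.201/10)) = 84.36 dB SPL.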